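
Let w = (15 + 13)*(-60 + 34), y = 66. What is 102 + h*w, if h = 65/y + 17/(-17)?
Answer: 3730/33 ≈ 113.03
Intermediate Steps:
w = -728 (w = 28*(-26) = -728)
h = -1/66 (h = 65/66 + 17/(-17) = 65*(1/66) + 17*(-1/17) = 65/66 - 1 = -1/66 ≈ -0.015152)
102 + h*w = 102 - 1/66*(-728) = 102 + 364/33 = 3730/33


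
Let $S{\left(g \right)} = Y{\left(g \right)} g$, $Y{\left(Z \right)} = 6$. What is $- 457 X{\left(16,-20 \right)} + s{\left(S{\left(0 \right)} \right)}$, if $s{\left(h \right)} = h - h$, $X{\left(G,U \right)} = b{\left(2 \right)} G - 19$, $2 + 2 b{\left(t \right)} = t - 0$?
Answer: $8683$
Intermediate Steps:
$b{\left(t \right)} = -1 + \frac{t}{2}$ ($b{\left(t \right)} = -1 + \frac{t - 0}{2} = -1 + \frac{t + 0}{2} = -1 + \frac{t}{2}$)
$X{\left(G,U \right)} = -19$ ($X{\left(G,U \right)} = \left(-1 + \frac{1}{2} \cdot 2\right) G - 19 = \left(-1 + 1\right) G - 19 = 0 G - 19 = 0 - 19 = -19$)
$S{\left(g \right)} = 6 g$
$s{\left(h \right)} = 0$
$- 457 X{\left(16,-20 \right)} + s{\left(S{\left(0 \right)} \right)} = \left(-457\right) \left(-19\right) + 0 = 8683 + 0 = 8683$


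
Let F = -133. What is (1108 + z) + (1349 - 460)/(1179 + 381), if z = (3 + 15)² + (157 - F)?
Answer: 2687209/1560 ≈ 1722.6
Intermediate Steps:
z = 614 (z = (3 + 15)² + (157 - 1*(-133)) = 18² + (157 + 133) = 324 + 290 = 614)
(1108 + z) + (1349 - 460)/(1179 + 381) = (1108 + 614) + (1349 - 460)/(1179 + 381) = 1722 + 889/1560 = 2687209/1560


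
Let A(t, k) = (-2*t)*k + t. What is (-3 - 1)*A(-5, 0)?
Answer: 20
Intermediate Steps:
A(t, k) = t - 2*k*t (A(t, k) = -2*k*t + t = t - 2*k*t)
(-3 - 1)*A(-5, 0) = (-3 - 1)*(-5*(1 - 2*0)) = -(-20)*(1 + 0) = -(-20) = -4*(-5) = 20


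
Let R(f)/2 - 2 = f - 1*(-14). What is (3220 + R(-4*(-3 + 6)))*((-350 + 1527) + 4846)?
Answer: 19442244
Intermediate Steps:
R(f) = 32 + 2*f (R(f) = 4 + 2*(f - 1*(-14)) = 4 + 2*(f + 14) = 4 + 2*(14 + f) = 4 + (28 + 2*f) = 32 + 2*f)
(3220 + R(-4*(-3 + 6)))*((-350 + 1527) + 4846) = (3220 + (32 + 2*(-4*(-3 + 6))))*((-350 + 1527) + 4846) = (3220 + (32 + 2*(-4*3)))*(1177 + 4846) = (3220 + (32 + 2*(-12)))*6023 = (3220 + (32 - 24))*6023 = (3220 + 8)*6023 = 3228*6023 = 19442244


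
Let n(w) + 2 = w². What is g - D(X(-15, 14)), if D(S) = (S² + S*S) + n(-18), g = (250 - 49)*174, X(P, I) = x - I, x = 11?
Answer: 34634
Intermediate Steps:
X(P, I) = 11 - I
n(w) = -2 + w²
g = 34974 (g = 201*174 = 34974)
D(S) = 322 + 2*S² (D(S) = (S² + S*S) + (-2 + (-18)²) = (S² + S²) + (-2 + 324) = 2*S² + 322 = 322 + 2*S²)
g - D(X(-15, 14)) = 34974 - (322 + 2*(11 - 1*14)²) = 34974 - (322 + 2*(11 - 14)²) = 34974 - (322 + 2*(-3)²) = 34974 - (322 + 2*9) = 34974 - (322 + 18) = 34974 - 1*340 = 34974 - 340 = 34634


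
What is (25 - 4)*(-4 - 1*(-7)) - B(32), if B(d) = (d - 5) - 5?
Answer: 41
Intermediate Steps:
B(d) = -10 + d (B(d) = (-5 + d) - 5 = -10 + d)
(25 - 4)*(-4 - 1*(-7)) - B(32) = (25 - 4)*(-4 - 1*(-7)) - (-10 + 32) = 21*(-4 + 7) - 1*22 = 21*3 - 22 = 63 - 22 = 41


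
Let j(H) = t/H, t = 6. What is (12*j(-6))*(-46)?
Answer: 552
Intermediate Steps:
j(H) = 6/H
(12*j(-6))*(-46) = (12*(6/(-6)))*(-46) = (12*(6*(-⅙)))*(-46) = (12*(-1))*(-46) = -12*(-46) = 552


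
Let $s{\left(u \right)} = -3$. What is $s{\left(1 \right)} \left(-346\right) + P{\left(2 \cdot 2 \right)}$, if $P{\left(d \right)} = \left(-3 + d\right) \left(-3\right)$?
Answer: $1035$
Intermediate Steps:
$P{\left(d \right)} = 9 - 3 d$
$s{\left(1 \right)} \left(-346\right) + P{\left(2 \cdot 2 \right)} = \left(-3\right) \left(-346\right) + \left(9 - 3 \cdot 2 \cdot 2\right) = 1038 + \left(9 - 12\right) = 1038 - 3 = 1035$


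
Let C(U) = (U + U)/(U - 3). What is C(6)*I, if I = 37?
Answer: 148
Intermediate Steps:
C(U) = 2*U/(-3 + U) (C(U) = (2*U)/(-3 + U) = 2*U/(-3 + U))
C(6)*I = (2*6/(-3 + 6))*37 = (2*6/3)*37 = (2*6*(⅓))*37 = 4*37 = 148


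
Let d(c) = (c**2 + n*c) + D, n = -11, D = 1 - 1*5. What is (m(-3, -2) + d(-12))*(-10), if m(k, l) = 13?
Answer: -2850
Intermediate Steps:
D = -4 (D = 1 - 5 = -4)
d(c) = -4 + c**2 - 11*c (d(c) = (c**2 - 11*c) - 4 = -4 + c**2 - 11*c)
(m(-3, -2) + d(-12))*(-10) = (13 + (-4 + (-12)**2 - 11*(-12)))*(-10) = (13 + (-4 + 144 + 132))*(-10) = (13 + 272)*(-10) = 285*(-10) = -2850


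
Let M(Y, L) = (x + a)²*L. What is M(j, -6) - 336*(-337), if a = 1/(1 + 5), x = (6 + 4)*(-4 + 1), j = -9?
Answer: 647351/6 ≈ 1.0789e+5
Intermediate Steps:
x = -30 (x = 10*(-3) = -30)
a = ⅙ (a = 1/6 = ⅙ ≈ 0.16667)
M(Y, L) = 32041*L/36 (M(Y, L) = (-30 + ⅙)²*L = (-179/6)²*L = 32041*L/36)
M(j, -6) - 336*(-337) = (32041/36)*(-6) - 336*(-337) = -32041/6 + 113232 = 647351/6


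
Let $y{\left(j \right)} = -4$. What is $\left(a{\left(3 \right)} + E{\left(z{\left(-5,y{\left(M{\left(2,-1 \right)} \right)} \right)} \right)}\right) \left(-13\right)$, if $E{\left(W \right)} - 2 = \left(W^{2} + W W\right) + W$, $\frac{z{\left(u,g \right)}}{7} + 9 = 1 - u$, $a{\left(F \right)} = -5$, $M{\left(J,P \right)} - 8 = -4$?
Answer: $-11154$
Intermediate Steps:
$M{\left(J,P \right)} = 4$ ($M{\left(J,P \right)} = 8 - 4 = 4$)
$z{\left(u,g \right)} = -56 - 7 u$ ($z{\left(u,g \right)} = -63 + 7 \left(1 - u\right) = -63 - \left(-7 + 7 u\right) = -56 - 7 u$)
$E{\left(W \right)} = 2 + W + 2 W^{2}$ ($E{\left(W \right)} = 2 + \left(\left(W^{2} + W W\right) + W\right) = 2 + \left(\left(W^{2} + W^{2}\right) + W\right) = 2 + \left(2 W^{2} + W\right) = 2 + \left(W + 2 W^{2}\right) = 2 + W + 2 W^{2}$)
$\left(a{\left(3 \right)} + E{\left(z{\left(-5,y{\left(M{\left(2,-1 \right)} \right)} \right)} \right)}\right) \left(-13\right) = \left(-5 + \left(2 - 21 + 2 \left(-56 - -35\right)^{2}\right)\right) \left(-13\right) = \left(-5 + \left(2 + \left(-56 + 35\right) + 2 \left(-56 + 35\right)^{2}\right)\right) \left(-13\right) = \left(-5 + \left(2 - 21 + 2 \left(-21\right)^{2}\right)\right) \left(-13\right) = \left(-5 + \left(2 - 21 + 2 \cdot 441\right)\right) \left(-13\right) = \left(-5 + \left(2 - 21 + 882\right)\right) \left(-13\right) = \left(-5 + 863\right) \left(-13\right) = 858 \left(-13\right) = -11154$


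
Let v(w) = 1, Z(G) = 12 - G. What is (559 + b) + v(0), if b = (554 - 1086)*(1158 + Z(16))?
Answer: -613368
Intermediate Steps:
b = -613928 (b = (554 - 1086)*(1158 + (12 - 1*16)) = -532*(1158 + (12 - 16)) = -532*(1158 - 4) = -532*1154 = -613928)
(559 + b) + v(0) = (559 - 613928) + 1 = -613369 + 1 = -613368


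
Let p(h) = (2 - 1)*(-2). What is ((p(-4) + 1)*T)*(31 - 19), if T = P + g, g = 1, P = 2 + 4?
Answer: -84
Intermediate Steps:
P = 6
p(h) = -2 (p(h) = 1*(-2) = -2)
T = 7 (T = 6 + 1 = 7)
((p(-4) + 1)*T)*(31 - 19) = ((-2 + 1)*7)*(31 - 19) = -1*7*12 = -7*12 = -84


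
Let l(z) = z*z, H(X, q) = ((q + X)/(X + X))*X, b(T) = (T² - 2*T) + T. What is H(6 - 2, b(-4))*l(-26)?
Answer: 8112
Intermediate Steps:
b(T) = T² - T
H(X, q) = X/2 + q/2 (H(X, q) = ((X + q)/((2*X)))*X = ((X + q)*(1/(2*X)))*X = ((X + q)/(2*X))*X = X/2 + q/2)
l(z) = z²
H(6 - 2, b(-4))*l(-26) = ((6 - 2)/2 + (-4*(-1 - 4))/2)*(-26)² = ((½)*4 + (-4*(-5))/2)*676 = (2 + (½)*20)*676 = (2 + 10)*676 = 12*676 = 8112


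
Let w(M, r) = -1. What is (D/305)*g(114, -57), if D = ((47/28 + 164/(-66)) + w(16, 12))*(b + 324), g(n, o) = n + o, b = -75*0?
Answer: -2568591/23485 ≈ -109.37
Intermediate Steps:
b = 0
D = -45063/77 (D = ((47/28 + 164/(-66)) - 1)*(0 + 324) = ((47*(1/28) + 164*(-1/66)) - 1)*324 = ((47/28 - 82/33) - 1)*324 = (-745/924 - 1)*324 = -1669/924*324 = -45063/77 ≈ -585.23)
(D/305)*g(114, -57) = (-45063/77/305)*(114 - 57) = -45063/77*1/305*57 = -45063/23485*57 = -2568591/23485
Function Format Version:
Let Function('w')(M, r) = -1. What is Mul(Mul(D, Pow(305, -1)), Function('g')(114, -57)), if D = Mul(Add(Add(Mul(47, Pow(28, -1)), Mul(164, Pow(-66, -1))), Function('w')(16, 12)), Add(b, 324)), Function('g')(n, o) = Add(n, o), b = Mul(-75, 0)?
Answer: Rational(-2568591, 23485) ≈ -109.37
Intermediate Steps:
b = 0
D = Rational(-45063, 77) (D = Mul(Add(Add(Mul(47, Pow(28, -1)), Mul(164, Pow(-66, -1))), -1), Add(0, 324)) = Mul(Add(Add(Mul(47, Rational(1, 28)), Mul(164, Rational(-1, 66))), -1), 324) = Mul(Add(Add(Rational(47, 28), Rational(-82, 33)), -1), 324) = Mul(Add(Rational(-745, 924), -1), 324) = Mul(Rational(-1669, 924), 324) = Rational(-45063, 77) ≈ -585.23)
Mul(Mul(D, Pow(305, -1)), Function('g')(114, -57)) = Mul(Mul(Rational(-45063, 77), Pow(305, -1)), Add(114, -57)) = Mul(Mul(Rational(-45063, 77), Rational(1, 305)), 57) = Mul(Rational(-45063, 23485), 57) = Rational(-2568591, 23485)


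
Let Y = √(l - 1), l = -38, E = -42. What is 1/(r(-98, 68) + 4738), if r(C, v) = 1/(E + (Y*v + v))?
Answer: 285878294/1354491398035 + 68*I*√39/4063474194105 ≈ 0.00021106 + 1.0451e-10*I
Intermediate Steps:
Y = I*√39 (Y = √(-38 - 1) = √(-39) = I*√39 ≈ 6.245*I)
r(C, v) = 1/(-42 + v + I*v*√39) (r(C, v) = 1/(-42 + ((I*√39)*v + v)) = 1/(-42 + (I*v*√39 + v)) = 1/(-42 + (v + I*v*√39)) = 1/(-42 + v + I*v*√39))
1/(r(-98, 68) + 4738) = 1/(1/(-42 + 68 + I*68*√39) + 4738) = 1/(1/(-42 + 68 + 68*I*√39) + 4738) = 1/(1/(26 + 68*I*√39) + 4738) = 1/(4738 + 1/(26 + 68*I*√39))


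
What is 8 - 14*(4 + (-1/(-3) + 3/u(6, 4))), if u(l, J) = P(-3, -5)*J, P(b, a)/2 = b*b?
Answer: -213/4 ≈ -53.250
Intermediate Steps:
P(b, a) = 2*b² (P(b, a) = 2*(b*b) = 2*b²)
u(l, J) = 18*J (u(l, J) = (2*(-3)²)*J = (2*9)*J = 18*J)
8 - 14*(4 + (-1/(-3) + 3/u(6, 4))) = 8 - 14*(4 + (-1/(-3) + 3/((18*4)))) = 8 - 14*(4 + (-1*(-⅓) + 3/72)) = 8 - 14*(4 + (⅓ + 3*(1/72))) = 8 - 14*(4 + (⅓ + 1/24)) = 8 - 14*(4 + 3/8) = 8 - 14*35/8 = 8 - 245/4 = -213/4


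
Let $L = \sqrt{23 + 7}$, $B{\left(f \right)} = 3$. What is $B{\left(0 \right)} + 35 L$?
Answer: $3 + 35 \sqrt{30} \approx 194.7$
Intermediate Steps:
$L = \sqrt{30} \approx 5.4772$
$B{\left(0 \right)} + 35 L = 3 + 35 \sqrt{30}$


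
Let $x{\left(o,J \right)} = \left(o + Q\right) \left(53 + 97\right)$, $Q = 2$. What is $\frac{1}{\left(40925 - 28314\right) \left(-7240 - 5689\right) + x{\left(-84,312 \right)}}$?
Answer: $- \frac{1}{163059919} \approx -6.1327 \cdot 10^{-9}$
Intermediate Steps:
$x{\left(o,J \right)} = 300 + 150 o$ ($x{\left(o,J \right)} = \left(o + 2\right) \left(53 + 97\right) = \left(2 + o\right) 150 = 300 + 150 o$)
$\frac{1}{\left(40925 - 28314\right) \left(-7240 - 5689\right) + x{\left(-84,312 \right)}} = \frac{1}{\left(40925 - 28314\right) \left(-7240 - 5689\right) + \left(300 + 150 \left(-84\right)\right)} = \frac{1}{12611 \left(-12929\right) + \left(300 - 12600\right)} = \frac{1}{-163047619 - 12300} = \frac{1}{-163059919} = - \frac{1}{163059919}$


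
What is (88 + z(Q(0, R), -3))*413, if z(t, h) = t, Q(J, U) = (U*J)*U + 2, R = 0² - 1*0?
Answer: 37170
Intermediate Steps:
R = 0 (R = 0 + 0 = 0)
Q(J, U) = 2 + J*U² (Q(J, U) = (J*U)*U + 2 = J*U² + 2 = 2 + J*U²)
(88 + z(Q(0, R), -3))*413 = (88 + (2 + 0*0²))*413 = (88 + (2 + 0*0))*413 = (88 + (2 + 0))*413 = (88 + 2)*413 = 90*413 = 37170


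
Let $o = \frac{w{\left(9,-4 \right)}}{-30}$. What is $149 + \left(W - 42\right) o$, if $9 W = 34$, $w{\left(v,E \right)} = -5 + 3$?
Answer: $\frac{19771}{135} \approx 146.45$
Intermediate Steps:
$w{\left(v,E \right)} = -2$
$W = \frac{34}{9}$ ($W = \frac{1}{9} \cdot 34 = \frac{34}{9} \approx 3.7778$)
$o = \frac{1}{15}$ ($o = - \frac{2}{-30} = \left(-2\right) \left(- \frac{1}{30}\right) = \frac{1}{15} \approx 0.066667$)
$149 + \left(W - 42\right) o = 149 + \left(\frac{34}{9} - 42\right) \frac{1}{15} = 149 - \frac{344}{135} = \frac{19771}{135}$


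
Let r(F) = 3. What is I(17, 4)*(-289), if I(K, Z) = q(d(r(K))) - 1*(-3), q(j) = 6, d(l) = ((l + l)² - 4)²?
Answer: -2601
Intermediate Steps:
d(l) = (-4 + 4*l²)² (d(l) = ((2*l)² - 4)² = (4*l² - 4)² = (-4 + 4*l²)²)
I(K, Z) = 9 (I(K, Z) = 6 - 1*(-3) = 6 + 3 = 9)
I(17, 4)*(-289) = 9*(-289) = -2601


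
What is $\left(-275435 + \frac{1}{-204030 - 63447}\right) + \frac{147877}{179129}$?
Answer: $- \frac{13196846624134655}{47912887533} \approx -2.7543 \cdot 10^{5}$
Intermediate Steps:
$\left(-275435 + \frac{1}{-204030 - 63447}\right) + \frac{147877}{179129} = \left(-275435 + \frac{1}{-267477}\right) + 147877 \cdot \frac{1}{179129} = \left(-275435 - \frac{1}{267477}\right) + \frac{147877}{179129} = - \frac{73672527496}{267477} + \frac{147877}{179129} = - \frac{13196846624134655}{47912887533}$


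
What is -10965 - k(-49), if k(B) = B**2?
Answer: -13366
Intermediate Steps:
-10965 - k(-49) = -10965 - 1*(-49)**2 = -10965 - 1*2401 = -10965 - 2401 = -13366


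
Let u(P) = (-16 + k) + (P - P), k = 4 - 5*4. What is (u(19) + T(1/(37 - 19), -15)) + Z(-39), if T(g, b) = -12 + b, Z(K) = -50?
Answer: -109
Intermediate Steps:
k = -16 (k = 4 - 20 = -16)
u(P) = -32 (u(P) = (-16 - 16) + (P - P) = -32 + 0 = -32)
(u(19) + T(1/(37 - 19), -15)) + Z(-39) = (-32 + (-12 - 15)) - 50 = (-32 - 27) - 50 = -59 - 50 = -109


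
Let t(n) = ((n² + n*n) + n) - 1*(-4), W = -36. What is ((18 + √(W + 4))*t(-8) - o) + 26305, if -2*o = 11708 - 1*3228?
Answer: 32777 + 496*I*√2 ≈ 32777.0 + 701.45*I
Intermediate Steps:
t(n) = 4 + n + 2*n² (t(n) = ((n² + n²) + n) + 4 = (2*n² + n) + 4 = (n + 2*n²) + 4 = 4 + n + 2*n²)
o = -4240 (o = -(11708 - 1*3228)/2 = -(11708 - 3228)/2 = -½*8480 = -4240)
((18 + √(W + 4))*t(-8) - o) + 26305 = ((18 + √(-36 + 4))*(4 - 8 + 2*(-8)²) - 1*(-4240)) + 26305 = ((18 + √(-32))*(4 - 8 + 2*64) + 4240) + 26305 = ((18 + 4*I*√2)*(4 - 8 + 128) + 4240) + 26305 = ((18 + 4*I*√2)*124 + 4240) + 26305 = ((2232 + 496*I*√2) + 4240) + 26305 = (6472 + 496*I*√2) + 26305 = 32777 + 496*I*√2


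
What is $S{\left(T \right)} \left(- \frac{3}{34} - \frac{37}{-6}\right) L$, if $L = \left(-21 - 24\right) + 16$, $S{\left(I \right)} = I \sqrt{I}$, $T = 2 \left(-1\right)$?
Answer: $\frac{17980 i \sqrt{2}}{51} \approx 498.58 i$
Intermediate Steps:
$T = -2$
$S{\left(I \right)} = I^{\frac{3}{2}}$
$L = -29$ ($L = -45 + 16 = -29$)
$S{\left(T \right)} \left(- \frac{3}{34} - \frac{37}{-6}\right) L = \left(-2\right)^{\frac{3}{2}} \left(- \frac{3}{34} - \frac{37}{-6}\right) \left(-29\right) = - 2 i \sqrt{2} \left(\left(-3\right) \frac{1}{34} - - \frac{37}{6}\right) \left(-29\right) = - 2 i \sqrt{2} \left(- \frac{3}{34} + \frac{37}{6}\right) \left(-29\right) = - 2 i \sqrt{2} \cdot \frac{310}{51} \left(-29\right) = - \frac{620 i \sqrt{2}}{51} \left(-29\right) = \frac{17980 i \sqrt{2}}{51}$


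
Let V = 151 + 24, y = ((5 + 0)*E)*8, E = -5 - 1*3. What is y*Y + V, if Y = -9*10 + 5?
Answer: 27375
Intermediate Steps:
E = -8 (E = -5 - 3 = -8)
Y = -85 (Y = -90 + 5 = -85)
y = -320 (y = ((5 + 0)*(-8))*8 = (5*(-8))*8 = -40*8 = -320)
V = 175
y*Y + V = -320*(-85) + 175 = 27200 + 175 = 27375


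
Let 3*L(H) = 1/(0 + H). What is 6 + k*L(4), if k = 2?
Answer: 37/6 ≈ 6.1667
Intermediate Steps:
L(H) = 1/(3*H) (L(H) = 1/(3*(0 + H)) = 1/(3*H))
6 + k*L(4) = 6 + 2*((⅓)/4) = 6 + 2*((⅓)*(¼)) = 6 + 2*(1/12) = 6 + ⅙ = 37/6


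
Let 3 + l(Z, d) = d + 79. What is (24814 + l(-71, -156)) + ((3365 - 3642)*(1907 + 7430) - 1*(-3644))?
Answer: -2557971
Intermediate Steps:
l(Z, d) = 76 + d (l(Z, d) = -3 + (d + 79) = -3 + (79 + d) = 76 + d)
(24814 + l(-71, -156)) + ((3365 - 3642)*(1907 + 7430) - 1*(-3644)) = (24814 + (76 - 156)) + ((3365 - 3642)*(1907 + 7430) - 1*(-3644)) = (24814 - 80) + (-277*9337 + 3644) = 24734 + (-2586349 + 3644) = 24734 - 2582705 = -2557971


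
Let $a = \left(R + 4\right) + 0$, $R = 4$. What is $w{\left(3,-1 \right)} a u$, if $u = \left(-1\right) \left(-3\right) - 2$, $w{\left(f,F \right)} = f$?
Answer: $24$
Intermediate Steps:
$u = 1$ ($u = 3 - 2 = 1$)
$a = 8$ ($a = \left(4 + 4\right) + 0 = 8 + 0 = 8$)
$w{\left(3,-1 \right)} a u = 3 \cdot 8 \cdot 1 = 24 \cdot 1 = 24$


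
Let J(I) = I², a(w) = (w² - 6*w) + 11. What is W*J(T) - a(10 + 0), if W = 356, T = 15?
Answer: 80049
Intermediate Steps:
a(w) = 11 + w² - 6*w
W*J(T) - a(10 + 0) = 356*15² - (11 + (10 + 0)² - 6*(10 + 0)) = 356*225 - (11 + 10² - 6*10) = 80100 - (11 + 100 - 60) = 80100 - 1*51 = 80100 - 51 = 80049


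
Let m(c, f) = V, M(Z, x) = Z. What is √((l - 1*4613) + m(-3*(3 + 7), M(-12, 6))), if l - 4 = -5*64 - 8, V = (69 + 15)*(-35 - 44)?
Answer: I*√11573 ≈ 107.58*I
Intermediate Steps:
V = -6636 (V = 84*(-79) = -6636)
m(c, f) = -6636
l = -324 (l = 4 + (-5*64 - 8) = 4 + (-320 - 8) = 4 - 328 = -324)
√((l - 1*4613) + m(-3*(3 + 7), M(-12, 6))) = √((-324 - 1*4613) - 6636) = √((-324 - 4613) - 6636) = √(-4937 - 6636) = √(-11573) = I*√11573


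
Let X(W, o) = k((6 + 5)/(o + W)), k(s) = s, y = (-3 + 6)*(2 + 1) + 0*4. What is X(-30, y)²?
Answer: 121/441 ≈ 0.27438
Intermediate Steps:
y = 9 (y = 3*3 + 0 = 9 + 0 = 9)
X(W, o) = 11/(W + o) (X(W, o) = (6 + 5)/(o + W) = 11/(W + o))
X(-30, y)² = (11/(-30 + 9))² = (11/(-21))² = (11*(-1/21))² = (-11/21)² = 121/441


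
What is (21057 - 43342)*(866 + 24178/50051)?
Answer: -966463546040/50051 ≈ -1.9310e+7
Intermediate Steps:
(21057 - 43342)*(866 + 24178/50051) = -22285*(866 + 24178*(1/50051)) = -22285*(866 + 24178/50051) = -22285*43368344/50051 = -966463546040/50051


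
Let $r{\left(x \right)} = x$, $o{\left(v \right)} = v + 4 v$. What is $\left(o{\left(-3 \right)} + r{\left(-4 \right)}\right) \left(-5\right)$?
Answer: $95$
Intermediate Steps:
$o{\left(v \right)} = 5 v$
$\left(o{\left(-3 \right)} + r{\left(-4 \right)}\right) \left(-5\right) = \left(5 \left(-3\right) - 4\right) \left(-5\right) = \left(-15 - 4\right) \left(-5\right) = \left(-19\right) \left(-5\right) = 95$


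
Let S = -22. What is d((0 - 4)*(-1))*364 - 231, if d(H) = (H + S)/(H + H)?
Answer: -1050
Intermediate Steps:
d(H) = (-22 + H)/(2*H) (d(H) = (H - 22)/(H + H) = (-22 + H)/((2*H)) = (-22 + H)*(1/(2*H)) = (-22 + H)/(2*H))
d((0 - 4)*(-1))*364 - 231 = ((-22 + (0 - 4)*(-1))/(2*(((0 - 4)*(-1)))))*364 - 231 = ((-22 - 4*(-1))/(2*((-4*(-1)))))*364 - 231 = ((1/2)*(-22 + 4)/4)*364 - 231 = ((1/2)*(1/4)*(-18))*364 - 231 = -9/4*364 - 231 = -819 - 231 = -1050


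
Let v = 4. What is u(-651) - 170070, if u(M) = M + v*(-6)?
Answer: -170745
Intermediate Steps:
u(M) = -24 + M (u(M) = M + 4*(-6) = M - 24 = -24 + M)
u(-651) - 170070 = (-24 - 651) - 170070 = -675 - 170070 = -170745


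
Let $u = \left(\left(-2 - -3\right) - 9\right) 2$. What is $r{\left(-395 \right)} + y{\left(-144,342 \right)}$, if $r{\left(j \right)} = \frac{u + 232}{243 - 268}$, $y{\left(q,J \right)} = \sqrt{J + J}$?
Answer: $- \frac{216}{25} + 6 \sqrt{19} \approx 17.513$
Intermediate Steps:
$u = -16$ ($u = \left(\left(-2 + 3\right) - 9\right) 2 = \left(1 - 9\right) 2 = \left(-8\right) 2 = -16$)
$y{\left(q,J \right)} = \sqrt{2} \sqrt{J}$ ($y{\left(q,J \right)} = \sqrt{2 J} = \sqrt{2} \sqrt{J}$)
$r{\left(j \right)} = - \frac{216}{25}$ ($r{\left(j \right)} = \frac{-16 + 232}{243 - 268} = \frac{216}{-25} = 216 \left(- \frac{1}{25}\right) = - \frac{216}{25}$)
$r{\left(-395 \right)} + y{\left(-144,342 \right)} = - \frac{216}{25} + \sqrt{2} \sqrt{342} = - \frac{216}{25} + \sqrt{2} \cdot 3 \sqrt{38} = - \frac{216}{25} + 6 \sqrt{19}$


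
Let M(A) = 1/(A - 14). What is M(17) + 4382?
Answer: 13147/3 ≈ 4382.3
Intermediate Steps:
M(A) = 1/(-14 + A)
M(17) + 4382 = 1/(-14 + 17) + 4382 = 1/3 + 4382 = ⅓ + 4382 = 13147/3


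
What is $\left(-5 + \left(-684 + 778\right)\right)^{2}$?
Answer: $7921$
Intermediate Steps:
$\left(-5 + \left(-684 + 778\right)\right)^{2} = \left(-5 + 94\right)^{2} = 89^{2} = 7921$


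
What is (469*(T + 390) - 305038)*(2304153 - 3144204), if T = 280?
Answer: -7721748792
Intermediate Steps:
(469*(T + 390) - 305038)*(2304153 - 3144204) = (469*(280 + 390) - 305038)*(2304153 - 3144204) = (469*670 - 305038)*(-840051) = (314230 - 305038)*(-840051) = 9192*(-840051) = -7721748792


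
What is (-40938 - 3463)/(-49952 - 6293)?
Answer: 6343/8035 ≈ 0.78942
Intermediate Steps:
(-40938 - 3463)/(-49952 - 6293) = -44401/(-56245) = -44401*(-1/56245) = 6343/8035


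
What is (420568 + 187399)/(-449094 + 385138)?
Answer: -607967/63956 ≈ -9.5060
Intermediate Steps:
(420568 + 187399)/(-449094 + 385138) = 607967/(-63956) = 607967*(-1/63956) = -607967/63956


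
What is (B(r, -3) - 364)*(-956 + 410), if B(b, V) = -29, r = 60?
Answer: 214578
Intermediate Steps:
(B(r, -3) - 364)*(-956 + 410) = (-29 - 364)*(-956 + 410) = -393*(-546) = 214578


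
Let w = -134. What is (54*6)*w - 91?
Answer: -43507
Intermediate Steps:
(54*6)*w - 91 = (54*6)*(-134) - 91 = 324*(-134) - 91 = -43416 - 91 = -43507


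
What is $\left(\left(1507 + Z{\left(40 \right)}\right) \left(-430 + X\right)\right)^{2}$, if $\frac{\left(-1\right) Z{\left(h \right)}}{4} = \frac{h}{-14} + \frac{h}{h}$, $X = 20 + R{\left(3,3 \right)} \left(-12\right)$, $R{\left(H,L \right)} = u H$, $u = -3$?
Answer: $\frac{10249615056004}{49} \approx 2.0918 \cdot 10^{11}$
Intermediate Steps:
$R{\left(H,L \right)} = - 3 H$
$X = 128$ ($X = 20 + \left(-3\right) 3 \left(-12\right) = 20 - -108 = 20 + 108 = 128$)
$Z{\left(h \right)} = -4 + \frac{2 h}{7}$ ($Z{\left(h \right)} = - 4 \left(\frac{h}{-14} + \frac{h}{h}\right) = - 4 \left(h \left(- \frac{1}{14}\right) + 1\right) = - 4 \left(- \frac{h}{14} + 1\right) = - 4 \left(1 - \frac{h}{14}\right) = -4 + \frac{2 h}{7}$)
$\left(\left(1507 + Z{\left(40 \right)}\right) \left(-430 + X\right)\right)^{2} = \left(\left(1507 + \left(-4 + \frac{2}{7} \cdot 40\right)\right) \left(-430 + 128\right)\right)^{2} = \left(\left(1507 + \left(-4 + \frac{80}{7}\right)\right) \left(-302\right)\right)^{2} = \left(\left(1507 + \frac{52}{7}\right) \left(-302\right)\right)^{2} = \left(\frac{10601}{7} \left(-302\right)\right)^{2} = \left(- \frac{3201502}{7}\right)^{2} = \frac{10249615056004}{49}$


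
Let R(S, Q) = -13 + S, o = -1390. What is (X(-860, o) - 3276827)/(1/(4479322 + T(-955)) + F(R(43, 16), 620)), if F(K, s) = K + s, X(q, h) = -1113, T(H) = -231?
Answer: -14682191552540/2911409151 ≈ -5043.0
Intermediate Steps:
(X(-860, o) - 3276827)/(1/(4479322 + T(-955)) + F(R(43, 16), 620)) = (-1113 - 3276827)/(1/(4479322 - 231) + ((-13 + 43) + 620)) = -3277940/(1/4479091 + (30 + 620)) = -3277940/(1/4479091 + 650) = -3277940/2911409151/4479091 = -3277940*4479091/2911409151 = -14682191552540/2911409151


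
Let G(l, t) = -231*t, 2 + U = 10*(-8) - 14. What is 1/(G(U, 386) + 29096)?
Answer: -1/60070 ≈ -1.6647e-5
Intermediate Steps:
U = -96 (U = -2 + (10*(-8) - 14) = -2 + (-80 - 14) = -2 - 94 = -96)
1/(G(U, 386) + 29096) = 1/(-231*386 + 29096) = 1/(-89166 + 29096) = 1/(-60070) = -1/60070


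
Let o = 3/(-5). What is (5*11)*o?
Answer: -33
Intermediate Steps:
o = -⅗ (o = 3*(-⅕) = -⅗ ≈ -0.60000)
(5*11)*o = (5*11)*(-⅗) = 55*(-⅗) = -33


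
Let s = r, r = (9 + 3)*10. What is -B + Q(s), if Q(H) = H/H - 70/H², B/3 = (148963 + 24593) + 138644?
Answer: -1348702567/1440 ≈ -9.3660e+5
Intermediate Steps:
B = 936600 (B = 3*((148963 + 24593) + 138644) = 3*(173556 + 138644) = 3*312200 = 936600)
r = 120 (r = 12*10 = 120)
s = 120
Q(H) = 1 - 70/H²
-B + Q(s) = -1*936600 + (1 - 70/120²) = -936600 + (1 - 70*1/14400) = -936600 + (1 - 7/1440) = -936600 + 1433/1440 = -1348702567/1440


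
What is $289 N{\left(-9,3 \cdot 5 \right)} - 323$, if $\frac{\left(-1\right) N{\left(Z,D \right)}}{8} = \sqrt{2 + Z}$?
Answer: $-323 - 2312 i \sqrt{7} \approx -323.0 - 6117.0 i$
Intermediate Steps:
$N{\left(Z,D \right)} = - 8 \sqrt{2 + Z}$
$289 N{\left(-9,3 \cdot 5 \right)} - 323 = 289 \left(- 8 \sqrt{2 - 9}\right) - 323 = 289 \left(- 8 \sqrt{-7}\right) - 323 = 289 \left(- 8 i \sqrt{7}\right) - 323 = - 2312 i \sqrt{7} - 323 = -323 - 2312 i \sqrt{7}$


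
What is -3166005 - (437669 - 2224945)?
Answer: -1378729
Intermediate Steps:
-3166005 - (437669 - 2224945) = -3166005 - 1*(-1787276) = -3166005 + 1787276 = -1378729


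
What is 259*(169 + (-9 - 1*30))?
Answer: 33670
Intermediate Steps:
259*(169 + (-9 - 1*30)) = 259*(169 + (-9 - 30)) = 259*(169 - 39) = 259*130 = 33670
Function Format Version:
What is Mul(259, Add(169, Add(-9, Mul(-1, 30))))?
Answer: 33670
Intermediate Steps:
Mul(259, Add(169, Add(-9, Mul(-1, 30)))) = Mul(259, Add(169, Add(-9, -30))) = Mul(259, Add(169, -39)) = Mul(259, 130) = 33670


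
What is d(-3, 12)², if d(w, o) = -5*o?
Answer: 3600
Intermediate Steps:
d(-3, 12)² = (-5*12)² = (-60)² = 3600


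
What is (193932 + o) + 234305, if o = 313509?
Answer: 741746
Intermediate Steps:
(193932 + o) + 234305 = (193932 + 313509) + 234305 = 507441 + 234305 = 741746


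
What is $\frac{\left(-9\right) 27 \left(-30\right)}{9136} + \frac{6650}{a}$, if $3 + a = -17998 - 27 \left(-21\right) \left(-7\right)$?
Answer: $\frac{4970345}{10035896} \approx 0.49526$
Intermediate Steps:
$a = -21970$ ($a = -3 - \left(17998 + 27 \left(-21\right) \left(-7\right)\right) = -3 - \left(17998 - -3969\right) = -3 - 21967 = -21970$)
$\frac{\left(-9\right) 27 \left(-30\right)}{9136} + \frac{6650}{a} = \frac{\left(-9\right) 27 \left(-30\right)}{9136} + \frac{6650}{-21970} = \left(-243\right) \left(-30\right) \frac{1}{9136} + 6650 \left(- \frac{1}{21970}\right) = 7290 \cdot \frac{1}{9136} - \frac{665}{2197} = \frac{3645}{4568} - \frac{665}{2197} = \frac{4970345}{10035896}$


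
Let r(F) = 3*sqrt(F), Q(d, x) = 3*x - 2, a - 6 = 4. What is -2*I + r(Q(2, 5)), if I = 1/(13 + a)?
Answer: -2/23 + 3*sqrt(13) ≈ 10.730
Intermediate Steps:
a = 10 (a = 6 + 4 = 10)
Q(d, x) = -2 + 3*x
I = 1/23 (I = 1/(13 + 10) = 1/23 ≈ 0.043478)
-2*I + r(Q(2, 5)) = -2*1/23 + 3*sqrt(-2 + 3*5) = -2/23 + 3*sqrt(-2 + 15) = -2/23 + 3*sqrt(13)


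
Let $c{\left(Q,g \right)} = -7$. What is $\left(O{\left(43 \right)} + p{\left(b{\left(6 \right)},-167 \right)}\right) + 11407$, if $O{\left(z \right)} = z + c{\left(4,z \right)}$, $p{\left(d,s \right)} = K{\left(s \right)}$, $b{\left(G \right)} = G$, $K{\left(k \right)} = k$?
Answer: $11276$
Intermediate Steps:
$p{\left(d,s \right)} = s$
$O{\left(z \right)} = -7 + z$ ($O{\left(z \right)} = z - 7 = -7 + z$)
$\left(O{\left(43 \right)} + p{\left(b{\left(6 \right)},-167 \right)}\right) + 11407 = \left(\left(-7 + 43\right) - 167\right) + 11407 = \left(36 - 167\right) + 11407 = -131 + 11407 = 11276$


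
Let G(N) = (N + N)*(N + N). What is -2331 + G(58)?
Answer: 11125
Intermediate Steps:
G(N) = 4*N**2 (G(N) = (2*N)*(2*N) = 4*N**2)
-2331 + G(58) = -2331 + 4*58**2 = -2331 + 4*3364 = -2331 + 13456 = 11125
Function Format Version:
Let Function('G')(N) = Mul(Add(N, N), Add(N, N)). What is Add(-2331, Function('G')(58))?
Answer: 11125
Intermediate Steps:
Function('G')(N) = Mul(4, Pow(N, 2)) (Function('G')(N) = Mul(Mul(2, N), Mul(2, N)) = Mul(4, Pow(N, 2)))
Add(-2331, Function('G')(58)) = Add(-2331, Mul(4, Pow(58, 2))) = Add(-2331, Mul(4, 3364)) = Add(-2331, 13456) = 11125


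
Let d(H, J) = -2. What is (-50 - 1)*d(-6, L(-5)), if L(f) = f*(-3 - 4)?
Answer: 102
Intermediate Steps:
L(f) = -7*f (L(f) = f*(-7) = -7*f)
(-50 - 1)*d(-6, L(-5)) = (-50 - 1)*(-2) = -51*(-2) = 102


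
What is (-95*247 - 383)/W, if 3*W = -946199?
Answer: 71544/946199 ≈ 0.075612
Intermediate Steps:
W = -946199/3 (W = (⅓)*(-946199) = -946199/3 ≈ -3.1540e+5)
(-95*247 - 383)/W = (-95*247 - 383)/(-946199/3) = (-23465 - 383)*(-3/946199) = -23848*(-3/946199) = 71544/946199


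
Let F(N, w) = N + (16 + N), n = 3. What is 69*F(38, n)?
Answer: 6348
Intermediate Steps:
F(N, w) = 16 + 2*N
69*F(38, n) = 69*(16 + 2*38) = 69*(16 + 76) = 69*92 = 6348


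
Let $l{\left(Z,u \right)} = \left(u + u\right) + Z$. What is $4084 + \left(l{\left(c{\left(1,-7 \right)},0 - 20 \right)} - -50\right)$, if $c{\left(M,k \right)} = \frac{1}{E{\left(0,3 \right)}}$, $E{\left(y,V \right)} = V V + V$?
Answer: $\frac{49129}{12} \approx 4094.1$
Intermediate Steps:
$E{\left(y,V \right)} = V + V^{2}$ ($E{\left(y,V \right)} = V^{2} + V = V + V^{2}$)
$c{\left(M,k \right)} = \frac{1}{12}$ ($c{\left(M,k \right)} = \frac{1}{3 \left(1 + 3\right)} = \frac{1}{3 \cdot 4} = \frac{1}{12}$)
$l{\left(Z,u \right)} = Z + 2 u$ ($l{\left(Z,u \right)} = 2 u + Z = Z + 2 u$)
$4084 + \left(l{\left(c{\left(1,-7 \right)},0 - 20 \right)} - -50\right) = 4084 + \left(\left(\frac{1}{12} + 2 \left(0 - 20\right)\right) - -50\right) = 4084 + \left(\left(\frac{1}{12} + 2 \left(-20\right)\right) + 50\right) = 4084 + \left(\left(\frac{1}{12} - 40\right) + 50\right) = 4084 + \left(- \frac{479}{12} + 50\right) = 4084 + \frac{121}{12} = \frac{49129}{12}$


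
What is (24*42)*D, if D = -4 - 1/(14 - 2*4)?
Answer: -4200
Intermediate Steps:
D = -25/6 (D = -4 - 1/(14 - 8) = -4 - 1/6 = -25/6 ≈ -4.1667)
(24*42)*D = (24*42)*(-25/6) = 1008*(-25/6) = -4200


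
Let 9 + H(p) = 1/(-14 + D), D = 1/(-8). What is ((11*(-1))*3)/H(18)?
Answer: 3729/1025 ≈ 3.6381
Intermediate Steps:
D = -1/8 ≈ -0.12500
H(p) = -1025/113 (H(p) = -9 + 1/(-14 - 1/8) = -9 + 1/(-113/8) = -9 - 8/113 = -1025/113)
((11*(-1))*3)/H(18) = ((11*(-1))*3)/(-1025/113) = -11*3*(-113/1025) = -33*(-113/1025) = 3729/1025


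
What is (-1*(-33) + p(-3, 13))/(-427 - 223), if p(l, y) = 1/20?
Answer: -661/13000 ≈ -0.050846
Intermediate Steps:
p(l, y) = 1/20
(-1*(-33) + p(-3, 13))/(-427 - 223) = (-1*(-33) + 1/20)/(-427 - 223) = (33 + 1/20)/(-650) = (661/20)*(-1/650) = -661/13000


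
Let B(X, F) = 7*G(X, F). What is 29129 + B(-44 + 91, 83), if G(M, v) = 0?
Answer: 29129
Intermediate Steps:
B(X, F) = 0 (B(X, F) = 7*0 = 0)
29129 + B(-44 + 91, 83) = 29129 + 0 = 29129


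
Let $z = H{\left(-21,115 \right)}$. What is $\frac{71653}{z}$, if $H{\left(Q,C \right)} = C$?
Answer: $\frac{71653}{115} \approx 623.07$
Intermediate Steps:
$z = 115$
$\frac{71653}{z} = \frac{71653}{115}$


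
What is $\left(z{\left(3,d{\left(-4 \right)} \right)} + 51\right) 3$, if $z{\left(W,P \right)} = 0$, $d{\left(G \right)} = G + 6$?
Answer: $153$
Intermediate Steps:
$d{\left(G \right)} = 6 + G$
$\left(z{\left(3,d{\left(-4 \right)} \right)} + 51\right) 3 = \left(0 + 51\right) 3 = 51 \cdot 3 = 153$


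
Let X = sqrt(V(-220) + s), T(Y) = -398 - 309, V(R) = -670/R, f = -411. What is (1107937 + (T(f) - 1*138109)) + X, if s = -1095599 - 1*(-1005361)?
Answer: 969121 + I*sqrt(43673718)/22 ≈ 9.6912e+5 + 300.39*I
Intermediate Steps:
T(Y) = -707
s = -90238 (s = -1095599 + 1005361 = -90238)
X = I*sqrt(43673718)/22 (X = sqrt(-670/(-220) - 90238) = sqrt(-670*(-1/220) - 90238) = sqrt(67/22 - 90238) = sqrt(-1985169/22) = I*sqrt(43673718)/22 ≈ 300.39*I)
(1107937 + (T(f) - 1*138109)) + X = (1107937 + (-707 - 1*138109)) + I*sqrt(43673718)/22 = (1107937 + (-707 - 138109)) + I*sqrt(43673718)/22 = (1107937 - 138816) + I*sqrt(43673718)/22 = 969121 + I*sqrt(43673718)/22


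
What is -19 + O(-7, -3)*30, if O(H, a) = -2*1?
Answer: -79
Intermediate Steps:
O(H, a) = -2
-19 + O(-7, -3)*30 = -19 - 2*30 = -19 - 60 = -79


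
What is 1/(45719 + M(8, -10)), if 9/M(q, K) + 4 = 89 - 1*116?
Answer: 31/1417280 ≈ 2.1873e-5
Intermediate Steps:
M(q, K) = -9/31 (M(q, K) = 9/(-4 + (89 - 1*116)) = 9/(-4 + (89 - 116)) = 9/(-4 - 27) = 9/(-31) = 9*(-1/31) = -9/31)
1/(45719 + M(8, -10)) = 1/(45719 - 9/31) = 1/(1417280/31) = 31/1417280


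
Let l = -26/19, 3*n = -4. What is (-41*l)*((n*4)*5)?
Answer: -85280/57 ≈ -1496.1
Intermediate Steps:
n = -4/3 (n = (⅓)*(-4) = -4/3 ≈ -1.3333)
l = -26/19 (l = -26*1/19 = -26/19 ≈ -1.3684)
(-41*l)*((n*4)*5) = (-41*(-26/19))*(-4/3*4*5) = 1066*(-16/3*5)/19 = (1066/19)*(-80/3) = -85280/57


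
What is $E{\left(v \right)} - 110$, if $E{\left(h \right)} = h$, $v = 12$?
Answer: $-98$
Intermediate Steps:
$E{\left(v \right)} - 110 = 12 - 110 = -98$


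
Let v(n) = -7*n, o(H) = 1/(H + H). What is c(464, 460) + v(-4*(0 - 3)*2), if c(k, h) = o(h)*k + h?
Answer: 33638/115 ≈ 292.50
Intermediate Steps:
o(H) = 1/(2*H)
c(k, h) = h + k/(2*h) (c(k, h) = (1/(2*h))*k + h = k/(2*h) + h = h + k/(2*h))
c(464, 460) + v(-4*(0 - 3)*2) = (460 + (½)*464/460) - 7*(-4*(0 - 3))*2 = (460 + (½)*464*(1/460)) - 7*(-4*(-3))*2 = (460 + 58/115) - 84*2 = 52958/115 - 7*24 = 52958/115 - 168 = 33638/115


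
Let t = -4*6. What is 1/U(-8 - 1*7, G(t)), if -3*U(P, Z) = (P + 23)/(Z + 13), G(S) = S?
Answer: 33/8 ≈ 4.1250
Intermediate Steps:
t = -24
U(P, Z) = -(23 + P)/(3*(13 + Z)) (U(P, Z) = -(P + 23)/(3*(Z + 13)) = -(23 + P)/(3*(13 + Z)))
1/U(-8 - 1*7, G(t)) = 1/((-23 - (-8 - 1*7))/(3*(13 - 24))) = 1/((1/3)*(-23 - (-8 - 7))/(-11)) = 1/((1/3)*(-1/11)*(-23 - 1*(-15))) = 1/((1/3)*(-1/11)*(-23 + 15)) = 1/((1/3)*(-1/11)*(-8)) = 1/(8/33) = 33/8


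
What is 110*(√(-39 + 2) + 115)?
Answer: 12650 + 110*I*√37 ≈ 12650.0 + 669.1*I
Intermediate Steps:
110*(√(-39 + 2) + 115) = 110*(√(-37) + 115) = 110*(I*√37 + 115) = 110*(115 + I*√37) = 12650 + 110*I*√37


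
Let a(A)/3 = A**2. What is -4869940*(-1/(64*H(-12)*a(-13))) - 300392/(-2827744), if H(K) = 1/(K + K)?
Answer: -215164648209/59736092 ≈ -3601.9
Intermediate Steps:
a(A) = 3*A**2
H(K) = 1/(2*K)
-4869940*(-1/(64*H(-12)*a(-13))) - 300392/(-2827744) = -4869940/((((1/2)/(-12))*(-64))*(3*(-13)**2)) - 300392/(-2827744) = -4869940/((((1/2)*(-1/12))*(-64))*(3*169)) - 300392*(-1/2827744) = -4869940/(-1/24*(-64)*507) + 37549/353468 = -4869940/((8/3)*507) + 37549/353468 = -4869940/1352 + 37549/353468 = -4869940*1/1352 + 37549/353468 = -1217485/338 + 37549/353468 = -215164648209/59736092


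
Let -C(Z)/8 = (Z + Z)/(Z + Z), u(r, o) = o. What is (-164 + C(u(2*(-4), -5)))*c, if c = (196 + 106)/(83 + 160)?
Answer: -51944/243 ≈ -213.76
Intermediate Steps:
c = 302/243 ≈ 1.2428
C(Z) = -8 (C(Z) = -8*(Z + Z)/(Z + Z) = -8*2*Z/(2*Z) = -8*2*Z*1/(2*Z) = -8*1 = -8)
(-164 + C(u(2*(-4), -5)))*c = (-164 - 8)*(302/243) = -172*302/243 = -51944/243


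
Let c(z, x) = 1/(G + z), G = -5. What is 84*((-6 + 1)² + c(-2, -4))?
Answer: 2088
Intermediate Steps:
c(z, x) = 1/(-5 + z)
84*((-6 + 1)² + c(-2, -4)) = 84*((-6 + 1)² + 1/(-5 - 2)) = 84*((-5)² + 1/(-7)) = 84*(25 - ⅐) = 84*(174/7) = 2088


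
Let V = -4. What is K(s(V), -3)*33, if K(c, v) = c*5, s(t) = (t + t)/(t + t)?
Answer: 165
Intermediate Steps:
s(t) = 1 (s(t) = (2*t)/((2*t)) = (2*t)*(1/(2*t)) = 1)
K(c, v) = 5*c
K(s(V), -3)*33 = (5*1)*33 = 5*33 = 165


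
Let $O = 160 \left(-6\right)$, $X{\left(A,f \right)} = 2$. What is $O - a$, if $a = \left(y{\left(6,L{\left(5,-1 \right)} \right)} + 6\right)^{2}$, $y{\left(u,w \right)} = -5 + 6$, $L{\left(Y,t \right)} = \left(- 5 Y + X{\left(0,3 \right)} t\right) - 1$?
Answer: $-1009$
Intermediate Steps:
$L{\left(Y,t \right)} = -1 - 5 Y + 2 t$ ($L{\left(Y,t \right)} = \left(- 5 Y + 2 t\right) - 1 = -1 - 5 Y + 2 t$)
$O = -960$
$y{\left(u,w \right)} = 1$
$a = 49$ ($a = \left(1 + 6\right)^{2} = 7^{2} = 49$)
$O - a = -960 - 49 = -1009$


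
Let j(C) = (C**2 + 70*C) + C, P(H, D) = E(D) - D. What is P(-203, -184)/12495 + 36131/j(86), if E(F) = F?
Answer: 36131/13502 ≈ 2.6760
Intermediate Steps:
P(H, D) = 0 (P(H, D) = D - D = 0)
j(C) = C**2 + 71*C
P(-203, -184)/12495 + 36131/j(86) = 0/12495 + 36131/((86*(71 + 86))) = 0*(1/12495) + 36131/((86*157)) = 0 + 36131/13502 = 36131/13502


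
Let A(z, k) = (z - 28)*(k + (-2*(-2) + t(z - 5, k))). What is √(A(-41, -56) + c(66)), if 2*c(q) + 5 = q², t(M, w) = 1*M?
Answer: 5*√1430/2 ≈ 94.538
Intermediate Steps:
t(M, w) = M
A(z, k) = (-28 + z)*(-1 + k + z) (A(z, k) = (z - 28)*(k + (-2*(-2) + (z - 5))) = (-28 + z)*(k + (4 + (-5 + z))) = (-28 + z)*(k + (-1 + z)) = (-28 + z)*(-1 + k + z))
c(q) = -5/2 + q²/2
√(A(-41, -56) + c(66)) = √((28 + (-41)² - 29*(-41) - 28*(-56) - 56*(-41)) + (-5/2 + (½)*66²)) = √((28 + 1681 + 1189 + 1568 + 2296) + (-5/2 + (½)*4356)) = √(6762 + (-5/2 + 2178)) = √(6762 + 4351/2) = √(17875/2) = 5*√1430/2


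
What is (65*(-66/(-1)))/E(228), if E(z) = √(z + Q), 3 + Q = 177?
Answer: 715*√402/67 ≈ 213.97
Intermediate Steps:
Q = 174 (Q = -3 + 177 = 174)
E(z) = √(174 + z) (E(z) = √(z + 174) = √(174 + z))
(65*(-66/(-1)))/E(228) = (65*(-66/(-1)))/(√(174 + 228)) = (65*(-66*(-1)))/(√402) = (65*66)*(√402/402) = 4290*(√402/402) = 715*√402/67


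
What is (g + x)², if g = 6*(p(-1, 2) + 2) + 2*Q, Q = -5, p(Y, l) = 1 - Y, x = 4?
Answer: 324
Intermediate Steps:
g = 14 (g = 6*((1 - 1*(-1)) + 2) + 2*(-5) = 6*((1 + 1) + 2) - 10 = 6*(2 + 2) - 10 = 6*4 - 10 = 24 - 10 = 14)
(g + x)² = (14 + 4)² = 18² = 324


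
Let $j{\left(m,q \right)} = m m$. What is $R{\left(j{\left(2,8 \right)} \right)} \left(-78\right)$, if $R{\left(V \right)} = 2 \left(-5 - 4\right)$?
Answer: $1404$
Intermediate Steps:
$j{\left(m,q \right)} = m^{2}$
$R{\left(V \right)} = -18$ ($R{\left(V \right)} = 2 \left(-9\right) = -18$)
$R{\left(j{\left(2,8 \right)} \right)} \left(-78\right) = \left(-18\right) \left(-78\right) = 1404$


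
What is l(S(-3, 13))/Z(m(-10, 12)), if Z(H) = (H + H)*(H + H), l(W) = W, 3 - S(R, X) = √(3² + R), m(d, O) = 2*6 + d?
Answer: 3/16 - √6/16 ≈ 0.034407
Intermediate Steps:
m(d, O) = 12 + d
S(R, X) = 3 - √(9 + R) (S(R, X) = 3 - √(3² + R) = 3 - √(9 + R))
Z(H) = 4*H² (Z(H) = (2*H)*(2*H) = 4*H²)
l(S(-3, 13))/Z(m(-10, 12)) = (3 - √(9 - 3))/((4*(12 - 10)²)) = (3 - √6)/((4*2²)) = (3 - √6)/((4*4)) = (3 - √6)/16 = (3 - √6)*(1/16) = 3/16 - √6/16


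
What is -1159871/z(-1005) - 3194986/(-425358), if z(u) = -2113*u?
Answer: 1048566672712/150545893545 ≈ 6.9651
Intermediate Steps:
-1159871/z(-1005) - 3194986/(-425358) = -1159871/((-2113*(-1005))) - 3194986/(-425358) = -1159871/2123565 - 3194986*(-1/425358) = -1159871*1/2123565 + 1597493/212679 = -1159871/2123565 + 1597493/212679 = 1048566672712/150545893545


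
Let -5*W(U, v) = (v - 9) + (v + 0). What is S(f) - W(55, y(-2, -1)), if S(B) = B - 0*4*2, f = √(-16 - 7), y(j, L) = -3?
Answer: -3 + I*√23 ≈ -3.0 + 4.7958*I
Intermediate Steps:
W(U, v) = 9/5 - 2*v/5 (W(U, v) = -((v - 9) + (v + 0))/5 = -((-9 + v) + v)/5 = -(-9 + 2*v)/5 = 9/5 - 2*v/5)
f = I*√23 (f = √(-23) = I*√23 ≈ 4.7958*I)
S(B) = B (S(B) = B - 0*2 = B - 1*0 = B + 0 = B)
S(f) - W(55, y(-2, -1)) = I*√23 - (9/5 - ⅖*(-3)) = I*√23 - (9/5 + 6/5) = I*√23 - 1*3 = I*√23 - 3 = -3 + I*√23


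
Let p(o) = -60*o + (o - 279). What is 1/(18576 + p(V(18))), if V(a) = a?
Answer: 1/17235 ≈ 5.8021e-5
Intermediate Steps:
p(o) = -279 - 59*o (p(o) = -60*o + (-279 + o) = -279 - 59*o)
1/(18576 + p(V(18))) = 1/(18576 + (-279 - 59*18)) = 1/(18576 + (-279 - 1062)) = 1/(18576 - 1341) = 1/17235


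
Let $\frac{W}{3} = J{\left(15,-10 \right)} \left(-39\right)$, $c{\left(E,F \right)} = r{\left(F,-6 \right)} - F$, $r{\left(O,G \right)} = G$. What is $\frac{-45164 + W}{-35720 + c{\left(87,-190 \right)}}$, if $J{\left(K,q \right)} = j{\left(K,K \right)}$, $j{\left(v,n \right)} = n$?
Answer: $\frac{46919}{35536} \approx 1.3203$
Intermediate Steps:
$J{\left(K,q \right)} = K$
$c{\left(E,F \right)} = -6 - F$
$W = -1755$ ($W = 3 \cdot 15 \left(-39\right) = 3 \left(-585\right) = -1755$)
$\frac{-45164 + W}{-35720 + c{\left(87,-190 \right)}} = \frac{-45164 - 1755}{-35720 - -184} = - \frac{46919}{-35720 + \left(-6 + 190\right)} = - \frac{46919}{-35720 + 184} = - \frac{46919}{-35536} = \left(-46919\right) \left(- \frac{1}{35536}\right) = \frac{46919}{35536}$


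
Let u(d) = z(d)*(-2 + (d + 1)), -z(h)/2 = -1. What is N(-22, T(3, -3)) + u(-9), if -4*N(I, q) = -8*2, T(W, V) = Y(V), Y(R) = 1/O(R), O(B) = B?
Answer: -16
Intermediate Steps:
z(h) = 2 (z(h) = -2*(-1) = 2)
Y(R) = 1/R
T(W, V) = 1/V
N(I, q) = 4 (N(I, q) = -(-2)*2 = -¼*(-16) = 4)
u(d) = -2 + 2*d (u(d) = 2*(-2 + (d + 1)) = 2*(-2 + (1 + d)) = 2*(-1 + d) = -2 + 2*d)
N(-22, T(3, -3)) + u(-9) = 4 + (-2 + 2*(-9)) = 4 + (-2 - 18) = 4 - 20 = -16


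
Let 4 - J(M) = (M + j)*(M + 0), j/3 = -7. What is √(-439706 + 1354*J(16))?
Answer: I*√325970 ≈ 570.94*I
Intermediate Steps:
j = -21 (j = 3*(-7) = -21)
J(M) = 4 - M*(-21 + M) (J(M) = 4 - (M - 21)*(M + 0) = 4 - (-21 + M)*M = 4 - M*(-21 + M))
√(-439706 + 1354*J(16)) = √(-439706 + 1354*(4 - 1*16² + 21*16)) = √(-439706 + 1354*(4 - 1*256 + 336)) = √(-439706 + 1354*(4 - 256 + 336)) = √(-439706 + 1354*84) = √(-439706 + 113736) = √(-325970) = I*√325970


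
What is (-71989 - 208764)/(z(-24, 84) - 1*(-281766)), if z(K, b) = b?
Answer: -280753/281850 ≈ -0.99611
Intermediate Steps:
(-71989 - 208764)/(z(-24, 84) - 1*(-281766)) = (-71989 - 208764)/(84 - 1*(-281766)) = -280753/(84 + 281766) = -280753/281850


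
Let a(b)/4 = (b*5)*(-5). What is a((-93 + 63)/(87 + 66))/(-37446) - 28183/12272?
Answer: -26917321759/11718201456 ≈ -2.2971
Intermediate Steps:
a(b) = -100*b (a(b) = 4*((b*5)*(-5)) = 4*((5*b)*(-5)) = 4*(-25*b) = -100*b)
a((-93 + 63)/(87 + 66))/(-37446) - 28183/12272 = -100*(-93 + 63)/(87 + 66)/(-37446) - 28183/12272 = -(-3000)/153*(-1/37446) - 28183*1/12272 = -(-3000)/153*(-1/37446) - 28183/12272 = -100*(-10/51)*(-1/37446) - 28183/12272 = (1000/51)*(-1/37446) - 28183/12272 = -500/954873 - 28183/12272 = -26917321759/11718201456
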